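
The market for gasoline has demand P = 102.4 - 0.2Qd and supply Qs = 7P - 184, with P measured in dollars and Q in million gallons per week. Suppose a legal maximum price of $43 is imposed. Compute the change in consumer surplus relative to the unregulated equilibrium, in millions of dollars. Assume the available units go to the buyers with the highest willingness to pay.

Rearranging demand gives Qd = 512 - 5P. Equilibrium: 512 - 5P = 7P - 184, so 696 = 12P and P* = 58, Q* = 222.
The ceiling of 43 is below the equilibrium price 58, so it binds.
At P = 43: Qd = 512 - 5·43 = 297 and Qs = 7·43 - 184 = 117.
Consumer surplus without the control is ½ · (102.4 - 58) · 222 = 4928.4.
With the ceiling, 117 units are sold at 43 (assume they go to the highest-value buyers). The demand price at Q = 117 is 79, so CS = ½ · [(102.4 - 43) + (79 - 43)] · 117 = 5580.9.
Change in consumer surplus = 5580.9 - 4928.4 = 652.5.

652.5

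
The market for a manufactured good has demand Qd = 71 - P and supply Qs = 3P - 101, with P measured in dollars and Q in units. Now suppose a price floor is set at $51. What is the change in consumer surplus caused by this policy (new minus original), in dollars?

Setting quantity demanded equal to quantity supplied, 71 - P = 3P - 101, gives P* = 43 and Q* = 28.
Since 51 > 43, the floor is binding.
At P = 51: Qd = 71 - 51 = 20 and Qs = 3·51 - 101 = 52.
Consumer surplus without the control is ½ · (71 - 43) · 28 = 392.
With the floor, consumers buy 20 units at 51, so CS = ½ · (71 - 51) · 20 = 200.
Change in consumer surplus = 200 - 392 = -192.

-192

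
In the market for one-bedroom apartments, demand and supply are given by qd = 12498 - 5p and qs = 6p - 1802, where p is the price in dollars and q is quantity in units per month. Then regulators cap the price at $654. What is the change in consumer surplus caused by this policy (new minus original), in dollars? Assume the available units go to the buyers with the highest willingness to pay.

-131525.6

Equilibrium: 12498 - 5p = 6p - 1802, so 14300 = 11p and p* = 1300, q* = 5998.
Since 654 < 1300, the ceiling is binding.
At p = 654: qd = 12498 - 5·654 = 9228 and qs = 6·654 - 1802 = 2122.
Consumer surplus without the control is ½ · (2499.6 - 1300) · 5998 = 3597600.4.
With the ceiling, 2122 units are sold at 654 (assume they go to the highest-value buyers). The demand price at q = 2122 is 2075.2, so CS = ½ · [(2499.6 - 654) + (2075.2 - 654)] · 2122 = 3466074.8.
Change in consumer surplus = 3466074.8 - 3597600.4 = -131525.6.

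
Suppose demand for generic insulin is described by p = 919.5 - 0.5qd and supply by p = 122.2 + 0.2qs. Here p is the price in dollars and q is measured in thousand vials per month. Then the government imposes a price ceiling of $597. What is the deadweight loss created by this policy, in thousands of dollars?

0

Rearranging demand gives qd = 1839 - 2p; rearranging supply gives qs = 5p - 611. Setting quantity demanded equal to quantity supplied, 1839 - 2p = 5p - 611, gives p* = 350 and q* = 1139.
Since 597 is above p* = 350, the ceiling does not bind and the free-market outcome prevails.
Since the control does not bind, no trades are prevented and deadweight loss is zero.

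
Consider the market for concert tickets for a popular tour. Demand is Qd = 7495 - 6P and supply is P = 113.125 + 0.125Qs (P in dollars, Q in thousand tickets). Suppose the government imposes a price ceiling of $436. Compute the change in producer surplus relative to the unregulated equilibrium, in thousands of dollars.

Rearranging supply gives Qs = 8P - 905. Setting quantity demanded equal to quantity supplied, 7495 - 6P = 8P - 905, gives P* = 600 and Q* = 3895.
Since 436 < 600, the ceiling is binding.
At P = 436: Qd = 7495 - 6·436 = 4879 and Qs = 8·436 - 905 = 2583.
Producer surplus without the control is ½ · (600 - 113.125) · 3895 = 948189.0625.
With the ceiling, producers sell 2583 units at 436, so PS = ½ · (436 - 113.125) · 2583 = 416993.0625.
Change in producer surplus = 416993.0625 - 948189.0625 = -531196.

-531196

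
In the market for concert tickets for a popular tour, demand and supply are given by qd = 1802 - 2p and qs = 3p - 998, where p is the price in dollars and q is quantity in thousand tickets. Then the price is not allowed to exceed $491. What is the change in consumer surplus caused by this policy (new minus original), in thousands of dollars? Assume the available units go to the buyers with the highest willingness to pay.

22062.75

Equilibrium: 1802 - 2p = 3p - 998, so 2800 = 5p and p* = 560, q* = 682.
Because the ceiling (491) lies below the market-clearing price, it is binding.
At p = 491: qd = 1802 - 2·491 = 820 and qs = 3·491 - 998 = 475.
Consumer surplus without the control is ½ · (901 - 560) · 682 = 116281.
With the ceiling, 475 units are sold at 491 (assume they go to the highest-value buyers). The demand price at q = 475 is 663.5, so CS = ½ · [(901 - 491) + (663.5 - 491)] · 475 = 138343.75.
Change in consumer surplus = 138343.75 - 116281 = 22062.75.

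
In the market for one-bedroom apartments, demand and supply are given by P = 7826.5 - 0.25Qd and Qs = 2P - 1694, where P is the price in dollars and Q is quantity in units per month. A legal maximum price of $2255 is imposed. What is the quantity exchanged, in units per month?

Rearranging demand gives Qd = 31306 - 4P. In a free market, 31306 - 4P = 2P - 1694 gives the equilibrium P* = 5500, Q* = 9306.
Since 2255 < 5500, the ceiling is binding.
At P = 2255: Qd = 31306 - 4·2255 = 22286 and Qs = 2·2255 - 1694 = 2816.
The quantity actually transacted is the short side, supply: 2816.

2816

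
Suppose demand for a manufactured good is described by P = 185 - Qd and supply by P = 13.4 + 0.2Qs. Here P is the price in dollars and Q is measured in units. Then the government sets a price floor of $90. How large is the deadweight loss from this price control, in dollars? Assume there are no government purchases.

1382.4

Rearranging demand gives Qd = 185 - P; rearranging supply gives Qs = 5P - 67. Without the control the market clears where 185 - P = 5P - 67, i.e. P* = 42 and Q* = 143.
Since 90 > 42, the floor is binding.
At P = 90: Qd = 185 - 90 = 95 and Qs = 5·90 - 67 = 383.
Quantity traded falls to 95. At Q = 95 the demand price is 185 - 95 = 90 and the supply price is (67 + 95)/5 = 32.4.
Deadweight loss = ½ · (90 - 32.4) · (143 - 95) = ½ · 57.6 · 48 = 1382.4.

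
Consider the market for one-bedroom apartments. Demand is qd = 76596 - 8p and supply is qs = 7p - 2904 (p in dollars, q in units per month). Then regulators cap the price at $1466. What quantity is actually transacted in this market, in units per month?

7358

Equilibrium: 76596 - 8p = 7p - 2904, so 79500 = 15p and p* = 5300, q* = 34196.
Since 1466 < 5300, the ceiling is binding.
At p = 1466: qd = 76596 - 8·1466 = 64868 and qs = 7·1466 - 2904 = 7358.
The quantity actually transacted is the short side, supply: 7358.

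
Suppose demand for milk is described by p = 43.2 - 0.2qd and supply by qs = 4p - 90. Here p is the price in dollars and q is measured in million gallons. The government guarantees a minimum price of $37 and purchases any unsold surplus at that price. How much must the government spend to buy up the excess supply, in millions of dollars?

Rearranging demand gives qd = 216 - 5p. Setting quantity demanded equal to quantity supplied, 216 - 5p = 4p - 90, gives p* = 34 and q* = 46.
Because the floor (37) lies above the market-clearing price, it is binding.
At p = 37: qd = 216 - 5·37 = 31 and qs = 4·37 - 90 = 58.
Surplus = qs - qd = 27.
Government expenditure = surplus × support price = 27 × 37 = 999.

999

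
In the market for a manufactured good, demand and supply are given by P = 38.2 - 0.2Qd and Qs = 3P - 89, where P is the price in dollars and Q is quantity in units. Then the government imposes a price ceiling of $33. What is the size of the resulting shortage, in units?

16

Rearranging demand gives Qd = 191 - 5P. Without the control the market clears where 191 - 5P = 3P - 89, i.e. P* = 35 and Q* = 16.
The ceiling of 33 is below the equilibrium price 35, so it binds.
At P = 33: Qd = 191 - 5·33 = 26 and Qs = 3·33 - 89 = 10.
Shortage = Qd - Qs = 26 - 10 = 16.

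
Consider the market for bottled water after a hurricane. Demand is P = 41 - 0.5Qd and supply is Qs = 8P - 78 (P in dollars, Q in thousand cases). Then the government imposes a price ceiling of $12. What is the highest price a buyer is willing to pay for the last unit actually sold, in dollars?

32

Rearranging demand gives Qd = 82 - 2P. Equilibrium: 82 - 2P = 8P - 78, so 160 = 10P and P* = 16, Q* = 50.
The ceiling of 12 is below the equilibrium price 16, so it binds.
At P = 12: Qd = 82 - 2·12 = 58 and Qs = 8·12 - 78 = 18.
Only 18 units reach the market. On the demand curve, the marginal buyer's willingness to pay at Q = 18 is (82 - 18)/2 = 32.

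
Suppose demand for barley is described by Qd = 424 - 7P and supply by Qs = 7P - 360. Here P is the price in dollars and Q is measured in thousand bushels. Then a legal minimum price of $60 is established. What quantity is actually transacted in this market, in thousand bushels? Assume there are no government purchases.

4

Without the control the market clears where 424 - 7P = 7P - 360, i.e. P* = 56 and Q* = 32.
Since 60 > 56, the floor is binding.
At P = 60: Qd = 424 - 7·60 = 4 and Qs = 7·60 - 360 = 60.
The quantity actually transacted is the short side, demand: 4.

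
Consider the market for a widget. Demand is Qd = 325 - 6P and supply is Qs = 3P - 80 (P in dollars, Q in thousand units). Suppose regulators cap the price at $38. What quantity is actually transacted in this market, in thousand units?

34

Equilibrium: 325 - 6P = 3P - 80, so 405 = 9P and P* = 45, Q* = 55.
Since 38 < 45, the ceiling is binding.
At P = 38: Qd = 325 - 6·38 = 97 and Qs = 3·38 - 80 = 34.
The quantity actually transacted is the short side, supply: 34.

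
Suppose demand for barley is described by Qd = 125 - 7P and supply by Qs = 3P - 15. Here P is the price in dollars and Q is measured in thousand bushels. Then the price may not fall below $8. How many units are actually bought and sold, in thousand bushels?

In a free market, 125 - 7P = 3P - 15 gives the equilibrium P* = 14, Q* = 27.
Since 8 is below P* = 14, the floor does not bind and the free-market outcome prevails.

27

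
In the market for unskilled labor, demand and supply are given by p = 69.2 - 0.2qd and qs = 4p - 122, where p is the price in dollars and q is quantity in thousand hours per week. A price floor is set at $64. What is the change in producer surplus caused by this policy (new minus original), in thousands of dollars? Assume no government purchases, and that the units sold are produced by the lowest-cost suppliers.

-138

Rearranging demand gives qd = 346 - 5p. Setting quantity demanded equal to quantity supplied, 346 - 5p = 4p - 122, gives p* = 52 and q* = 86.
The floor of 64 is above the equilibrium price 52, so it binds.
At p = 64: qd = 346 - 5·64 = 26 and qs = 4·64 - 122 = 134.
Producer surplus without the control is ½ · (52 - 30.5) · 86 = 924.5.
With the floor, 26 units are sold at 64. The supply price at q = 26 is 37, so PS = ½ · [(64 - 30.5) + (64 - 37)] · 26 = 786.5.
Change in producer surplus = 786.5 - 924.5 = -138.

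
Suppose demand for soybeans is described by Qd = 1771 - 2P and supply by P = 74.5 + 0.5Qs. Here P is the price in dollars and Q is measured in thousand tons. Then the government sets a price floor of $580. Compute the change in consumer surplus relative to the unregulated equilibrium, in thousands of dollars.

-71100

Rearranging supply gives Qs = 2P - 149. In a free market, 1771 - 2P = 2P - 149 gives the equilibrium P* = 480, Q* = 811.
The floor of 580 is above the equilibrium price 480, so it binds.
At P = 580: Qd = 1771 - 2·580 = 611 and Qs = 2·580 - 149 = 1011.
Consumer surplus without the control is ½ · (885.5 - 480) · 811 = 164430.25.
With the floor, consumers buy 611 units at 580, so CS = ½ · (885.5 - 580) · 611 = 93330.25.
Change in consumer surplus = 93330.25 - 164430.25 = -71100.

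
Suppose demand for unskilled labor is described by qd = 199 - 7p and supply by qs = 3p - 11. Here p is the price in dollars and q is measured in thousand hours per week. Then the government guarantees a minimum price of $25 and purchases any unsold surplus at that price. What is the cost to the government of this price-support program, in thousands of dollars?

1000

Equilibrium: 199 - 7p = 3p - 11, so 210 = 10p and p* = 21, q* = 52.
Because the floor (25) lies above the market-clearing price, it is binding.
At p = 25: qd = 199 - 7·25 = 24 and qs = 3·25 - 11 = 64.
Surplus = qs - qd = 40.
Government expenditure = surplus × support price = 40 × 25 = 1000.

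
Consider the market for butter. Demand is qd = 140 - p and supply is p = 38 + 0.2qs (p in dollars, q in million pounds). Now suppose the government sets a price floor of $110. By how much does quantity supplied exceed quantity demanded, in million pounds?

Rearranging supply gives qs = 5p - 190. Equilibrium: 140 - p = 5p - 190, so 330 = 6p and p* = 55, q* = 85.
The floor of 110 is above the equilibrium price 55, so it binds.
At p = 110: qd = 140 - 110 = 30 and qs = 5·110 - 190 = 360.
Surplus = qs - qd = 360 - 30 = 330.

330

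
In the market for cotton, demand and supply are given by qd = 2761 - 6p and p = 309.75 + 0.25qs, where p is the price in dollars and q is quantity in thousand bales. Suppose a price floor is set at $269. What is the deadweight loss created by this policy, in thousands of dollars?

0

Rearranging supply gives qs = 4p - 1239. Setting quantity demanded equal to quantity supplied, 2761 - 6p = 4p - 1239, gives p* = 400 and q* = 361.
The floor of 269 is below the equilibrium price 400, so it is not binding; the market clears at p* = 400, q* = 361.
Since the control does not bind, no trades are prevented and deadweight loss is zero.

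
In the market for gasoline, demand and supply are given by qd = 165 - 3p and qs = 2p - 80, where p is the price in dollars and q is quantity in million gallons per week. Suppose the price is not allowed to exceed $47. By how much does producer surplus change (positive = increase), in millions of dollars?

Without the control the market clears where 165 - 3p = 2p - 80, i.e. p* = 49 and q* = 18.
Because the ceiling (47) lies below the market-clearing price, it is binding.
At p = 47: qd = 165 - 3·47 = 24 and qs = 2·47 - 80 = 14.
Producer surplus without the control is ½ · (49 - 40) · 18 = 81.
With the ceiling, producers sell 14 units at 47, so PS = ½ · (47 - 40) · 14 = 49.
Change in producer surplus = 49 - 81 = -32.

-32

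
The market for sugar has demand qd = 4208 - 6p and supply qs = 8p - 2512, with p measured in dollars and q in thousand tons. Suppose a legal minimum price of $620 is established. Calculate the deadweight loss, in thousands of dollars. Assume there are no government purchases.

102900

Equilibrium: 4208 - 6p = 8p - 2512, so 6720 = 14p and p* = 480, q* = 1328.
The floor of 620 is above the equilibrium price 480, so it binds.
At p = 620: qd = 4208 - 6·620 = 488 and qs = 8·620 - 2512 = 2448.
Quantity traded falls to 488. At q = 488 the demand price is (4208 - 488)/6 = 620 and the supply price is (2512 + 488)/8 = 375.
Deadweight loss = ½ · (620 - 375) · (1328 - 488) = ½ · 245 · 840 = 102900.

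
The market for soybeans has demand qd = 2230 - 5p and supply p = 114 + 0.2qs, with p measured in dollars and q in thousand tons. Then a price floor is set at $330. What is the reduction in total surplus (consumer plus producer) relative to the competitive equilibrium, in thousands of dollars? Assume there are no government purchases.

12500

Rearranging supply gives qs = 5p - 570. In a free market, 2230 - 5p = 5p - 570 gives the equilibrium p* = 280, q* = 830.
Since 330 > 280, the floor is binding.
At p = 330: qd = 2230 - 5·330 = 580 and qs = 5·330 - 570 = 1080.
Quantity traded falls to 580. At q = 580 the demand price is (2230 - 580)/5 = 330 and the supply price is (570 + 580)/5 = 230.
Deadweight loss = ½ · (330 - 230) · (830 - 580) = ½ · 100 · 250 = 12500.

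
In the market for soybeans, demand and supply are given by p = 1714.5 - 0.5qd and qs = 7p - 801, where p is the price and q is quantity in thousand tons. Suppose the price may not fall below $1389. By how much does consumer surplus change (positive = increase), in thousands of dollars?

-1442830

Rearranging demand gives qd = 3429 - 2p. Equilibrium: 3429 - 2p = 7p - 801, so 4230 = 9p and p* = 470, q* = 2489.
Since 1389 > 470, the floor is binding.
At p = 1389: qd = 3429 - 2·1389 = 651 and qs = 7·1389 - 801 = 8922.
Consumer surplus without the control is ½ · (1714.5 - 470) · 2489 = 1548780.25.
With the floor, consumers buy 651 units at 1389, so CS = ½ · (1714.5 - 1389) · 651 = 105950.25.
Change in consumer surplus = 105950.25 - 1548780.25 = -1442830.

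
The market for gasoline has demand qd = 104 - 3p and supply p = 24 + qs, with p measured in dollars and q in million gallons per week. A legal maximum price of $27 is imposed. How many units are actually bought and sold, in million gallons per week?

3

Rearranging supply gives qs = p - 24. In a free market, 104 - 3p = p - 24 gives the equilibrium p* = 32, q* = 8.
The ceiling of 27 is below the equilibrium price 32, so it binds.
At p = 27: qd = 104 - 3·27 = 23 and qs = 27 - 24 = 3.
The quantity actually transacted is the short side, supply: 3.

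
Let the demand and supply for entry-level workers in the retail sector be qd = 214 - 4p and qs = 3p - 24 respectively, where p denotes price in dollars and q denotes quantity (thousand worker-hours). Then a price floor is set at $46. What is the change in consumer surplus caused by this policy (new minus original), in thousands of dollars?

-648

In a free market, 214 - 4p = 3p - 24 gives the equilibrium p* = 34, q* = 78.
The floor of 46 is above the equilibrium price 34, so it binds.
At p = 46: qd = 214 - 4·46 = 30 and qs = 3·46 - 24 = 114.
Consumer surplus without the control is ½ · (53.5 - 34) · 78 = 760.5.
With the floor, consumers buy 30 units at 46, so CS = ½ · (53.5 - 46) · 30 = 112.5.
Change in consumer surplus = 112.5 - 760.5 = -648.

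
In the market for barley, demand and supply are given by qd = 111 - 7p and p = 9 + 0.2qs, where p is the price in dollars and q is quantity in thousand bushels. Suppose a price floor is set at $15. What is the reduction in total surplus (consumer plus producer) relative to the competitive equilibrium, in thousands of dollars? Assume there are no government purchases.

33.6

Rearranging supply gives qs = 5p - 45. Setting quantity demanded equal to quantity supplied, 111 - 7p = 5p - 45, gives p* = 13 and q* = 20.
Because the floor (15) lies above the market-clearing price, it is binding.
At p = 15: qd = 111 - 7·15 = 6 and qs = 5·15 - 45 = 30.
Quantity traded falls to 6. At q = 6 the demand price is (111 - 6)/7 = 15 and the supply price is (45 + 6)/5 = 10.2.
Deadweight loss = ½ · (15 - 10.2) · (20 - 6) = ½ · 4.8 · 14 = 33.6.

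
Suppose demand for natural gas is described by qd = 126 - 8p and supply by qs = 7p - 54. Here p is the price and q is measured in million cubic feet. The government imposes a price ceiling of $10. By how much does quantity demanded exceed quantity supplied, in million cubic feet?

30

Equilibrium: 126 - 8p = 7p - 54, so 180 = 15p and p* = 12, q* = 30.
The ceiling of 10 is below the equilibrium price 12, so it binds.
At p = 10: qd = 126 - 8·10 = 46 and qs = 7·10 - 54 = 16.
Shortage = qd - qs = 46 - 16 = 30.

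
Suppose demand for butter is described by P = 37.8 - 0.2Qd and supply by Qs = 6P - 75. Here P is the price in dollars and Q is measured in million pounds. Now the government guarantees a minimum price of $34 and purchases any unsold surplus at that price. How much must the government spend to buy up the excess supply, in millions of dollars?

3740

Rearranging demand gives Qd = 189 - 5P. Equilibrium: 189 - 5P = 6P - 75, so 264 = 11P and P* = 24, Q* = 69.
Because the floor (34) lies above the market-clearing price, it is binding.
At P = 34: Qd = 189 - 5·34 = 19 and Qs = 6·34 - 75 = 129.
Surplus = Qs - Qd = 110.
Government expenditure = surplus × support price = 110 × 34 = 3740.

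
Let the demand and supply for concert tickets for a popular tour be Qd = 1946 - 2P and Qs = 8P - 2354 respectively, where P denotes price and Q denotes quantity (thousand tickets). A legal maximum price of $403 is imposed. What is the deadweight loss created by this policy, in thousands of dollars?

14580

Without the control the market clears where 1946 - 2P = 8P - 2354, i.e. P* = 430 and Q* = 1086.
The ceiling of 403 is below the equilibrium price 430, so it binds.
At P = 403: Qd = 1946 - 2·403 = 1140 and Qs = 8·403 - 2354 = 870.
Quantity traded falls to 870. At Q = 870 the demand price is (1946 - 870)/2 = 538 and the supply price is (2354 + 870)/8 = 403.
Deadweight loss = ½ · (538 - 403) · (1086 - 870) = ½ · 135 · 216 = 14580.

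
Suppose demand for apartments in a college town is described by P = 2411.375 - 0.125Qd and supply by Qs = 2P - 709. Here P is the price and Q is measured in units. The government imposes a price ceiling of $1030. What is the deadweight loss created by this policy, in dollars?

Rearranging demand gives Qd = 19291 - 8P. Setting quantity demanded equal to quantity supplied, 19291 - 8P = 2P - 709, gives P* = 2000 and Q* = 3291.
The ceiling of 1030 is below the equilibrium price 2000, so it binds.
At P = 1030: Qd = 19291 - 8·1030 = 11051 and Qs = 2·1030 - 709 = 1351.
Quantity traded falls to 1351. At Q = 1351 the demand price is (19291 - 1351)/8 = 2242.5 and the supply price is (709 + 1351)/2 = 1030.
Deadweight loss = ½ · (2242.5 - 1030) · (3291 - 1351) = ½ · 1212.5 · 1940 = 1176125.

1176125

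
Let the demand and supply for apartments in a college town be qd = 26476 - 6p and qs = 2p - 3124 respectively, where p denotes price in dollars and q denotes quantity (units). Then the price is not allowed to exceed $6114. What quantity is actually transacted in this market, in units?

4276

In a free market, 26476 - 6p = 2p - 3124 gives the equilibrium p* = 3700, q* = 4276.
The ceiling of 6114 is above the equilibrium price 3700, so it is not binding; the market clears at p* = 3700, q* = 4276.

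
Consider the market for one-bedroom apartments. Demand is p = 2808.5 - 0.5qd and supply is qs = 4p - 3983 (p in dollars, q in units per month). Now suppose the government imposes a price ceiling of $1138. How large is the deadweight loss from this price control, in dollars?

1280664

Rearranging demand gives qd = 5617 - 2p. Without the control the market clears where 5617 - 2p = 4p - 3983, i.e. p* = 1600 and q* = 2417.
The ceiling of 1138 is below the equilibrium price 1600, so it binds.
At p = 1138: qd = 5617 - 2·1138 = 3341 and qs = 4·1138 - 3983 = 569.
Quantity traded falls to 569. At q = 569 the demand price is (5617 - 569)/2 = 2524 and the supply price is (3983 + 569)/4 = 1138.
Deadweight loss = ½ · (2524 - 1138) · (2417 - 569) = ½ · 1386 · 1848 = 1280664.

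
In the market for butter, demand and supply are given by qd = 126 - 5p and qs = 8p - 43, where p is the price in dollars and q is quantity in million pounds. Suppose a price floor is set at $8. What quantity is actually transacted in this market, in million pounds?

In a free market, 126 - 5p = 8p - 43 gives the equilibrium p* = 13, q* = 61.
Since 8 is below p* = 13, the floor does not bind and the free-market outcome prevails.

61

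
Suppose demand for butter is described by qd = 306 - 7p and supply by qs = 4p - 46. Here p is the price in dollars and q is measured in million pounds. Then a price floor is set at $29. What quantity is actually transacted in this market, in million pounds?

Without the control the market clears where 306 - 7p = 4p - 46, i.e. p* = 32 and q* = 82.
Since 29 is below p* = 32, the floor does not bind and the free-market outcome prevails.

82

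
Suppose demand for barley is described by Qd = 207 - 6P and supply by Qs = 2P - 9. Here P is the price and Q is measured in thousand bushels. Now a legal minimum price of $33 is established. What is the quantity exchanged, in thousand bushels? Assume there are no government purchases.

9

Without the control the market clears where 207 - 6P = 2P - 9, i.e. P* = 27 and Q* = 45.
The floor of 33 is above the equilibrium price 27, so it binds.
At P = 33: Qd = 207 - 6·33 = 9 and Qs = 2·33 - 9 = 57.
The quantity actually transacted is the short side, demand: 9.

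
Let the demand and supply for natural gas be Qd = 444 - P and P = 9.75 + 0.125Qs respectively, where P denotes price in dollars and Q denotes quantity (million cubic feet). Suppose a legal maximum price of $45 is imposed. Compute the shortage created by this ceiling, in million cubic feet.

117

Rearranging supply gives Qs = 8P - 78. Equilibrium: 444 - P = 8P - 78, so 522 = 9P and P* = 58, Q* = 386.
Because the ceiling (45) lies below the market-clearing price, it is binding.
At P = 45: Qd = 444 - 45 = 399 and Qs = 8·45 - 78 = 282.
Shortage = Qd - Qs = 399 - 282 = 117.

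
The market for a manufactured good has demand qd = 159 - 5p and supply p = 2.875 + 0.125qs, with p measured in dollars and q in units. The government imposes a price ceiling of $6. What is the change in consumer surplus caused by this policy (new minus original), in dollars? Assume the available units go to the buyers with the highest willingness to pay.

-209.6

Rearranging supply gives qs = 8p - 23. Setting quantity demanded equal to quantity supplied, 159 - 5p = 8p - 23, gives p* = 14 and q* = 89.
The ceiling of 6 is below the equilibrium price 14, so it binds.
At p = 6: qd = 159 - 5·6 = 129 and qs = 8·6 - 23 = 25.
Consumer surplus without the control is ½ · (31.8 - 14) · 89 = 792.1.
With the ceiling, 25 units are sold at 6 (assume they go to the highest-value buyers). The demand price at q = 25 is 26.8, so CS = ½ · [(31.8 - 6) + (26.8 - 6)] · 25 = 582.5.
Change in consumer surplus = 582.5 - 792.1 = -209.6.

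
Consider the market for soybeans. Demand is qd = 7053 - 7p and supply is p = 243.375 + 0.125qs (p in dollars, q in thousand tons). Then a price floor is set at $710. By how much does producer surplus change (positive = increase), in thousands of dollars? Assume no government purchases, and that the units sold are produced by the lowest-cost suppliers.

Rearranging supply gives qs = 8p - 1947. Setting quantity demanded equal to quantity supplied, 7053 - 7p = 8p - 1947, gives p* = 600 and q* = 2853.
Since 710 > 600, the floor is binding.
At p = 710: qd = 7053 - 7·710 = 2083 and qs = 8·710 - 1947 = 3733.
Producer surplus without the control is ½ · (600 - 243.375) · 2853 = 508725.5625.
With the floor, 2083 units are sold at 710. The supply price at q = 2083 is 503.75, so PS = ½ · [(710 - 243.375) + (710 - 503.75)] · 2083 = 700799.3125.
Change in producer surplus = 700799.3125 - 508725.5625 = 192073.75.

192073.75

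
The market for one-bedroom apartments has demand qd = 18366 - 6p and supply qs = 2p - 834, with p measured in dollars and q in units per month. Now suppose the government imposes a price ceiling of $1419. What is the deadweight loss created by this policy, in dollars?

Without the control the market clears where 18366 - 6p = 2p - 834, i.e. p* = 2400 and q* = 3966.
Because the ceiling (1419) lies below the market-clearing price, it is binding.
At p = 1419: qd = 18366 - 6·1419 = 9852 and qs = 2·1419 - 834 = 2004.
Quantity traded falls to 2004. At q = 2004 the demand price is (18366 - 2004)/6 = 2727 and the supply price is (834 + 2004)/2 = 1419.
Deadweight loss = ½ · (2727 - 1419) · (3966 - 2004) = ½ · 1308 · 1962 = 1283148.

1283148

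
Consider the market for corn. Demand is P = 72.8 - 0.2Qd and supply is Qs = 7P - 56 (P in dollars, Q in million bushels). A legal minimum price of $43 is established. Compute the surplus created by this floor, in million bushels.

96

Rearranging demand gives Qd = 364 - 5P. Equilibrium: 364 - 5P = 7P - 56, so 420 = 12P and P* = 35, Q* = 189.
Because the floor (43) lies above the market-clearing price, it is binding.
At P = 43: Qd = 364 - 5·43 = 149 and Qs = 7·43 - 56 = 245.
Surplus = Qs - Qd = 245 - 149 = 96.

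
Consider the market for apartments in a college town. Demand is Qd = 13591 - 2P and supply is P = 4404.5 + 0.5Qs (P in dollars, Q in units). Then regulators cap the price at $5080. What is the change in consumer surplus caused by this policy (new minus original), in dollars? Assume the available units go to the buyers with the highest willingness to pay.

Rearranging supply gives Qs = 2P - 8809. Setting quantity demanded equal to quantity supplied, 13591 - 2P = 2P - 8809, gives P* = 5600 and Q* = 2391.
Because the ceiling (5080) lies below the market-clearing price, it is binding.
At P = 5080: Qd = 13591 - 2·5080 = 3431 and Qs = 2·5080 - 8809 = 1351.
Consumer surplus without the control is ½ · (6795.5 - 5600) · 2391 = 1429220.25.
With the ceiling, 1351 units are sold at 5080 (assume they go to the highest-value buyers). The demand price at Q = 1351 is 6120, so CS = ½ · [(6795.5 - 5080) + (6120 - 5080)] · 1351 = 1861340.25.
Change in consumer surplus = 1861340.25 - 1429220.25 = 432120.

432120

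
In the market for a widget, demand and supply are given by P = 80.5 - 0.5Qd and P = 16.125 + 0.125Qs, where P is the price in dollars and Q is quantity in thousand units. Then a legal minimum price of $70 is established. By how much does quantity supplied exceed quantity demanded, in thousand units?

410

Rearranging demand gives Qd = 161 - 2P; rearranging supply gives Qs = 8P - 129. Setting quantity demanded equal to quantity supplied, 161 - 2P = 8P - 129, gives P* = 29 and Q* = 103.
Since 70 > 29, the floor is binding.
At P = 70: Qd = 161 - 2·70 = 21 and Qs = 8·70 - 129 = 431.
Surplus = Qs - Qd = 431 - 21 = 410.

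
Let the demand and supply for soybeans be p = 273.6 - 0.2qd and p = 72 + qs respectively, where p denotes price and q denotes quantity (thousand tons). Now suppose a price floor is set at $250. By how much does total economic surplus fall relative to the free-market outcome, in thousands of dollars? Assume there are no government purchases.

Rearranging demand gives qd = 1368 - 5p; rearranging supply gives qs = p - 72. Setting quantity demanded equal to quantity supplied, 1368 - 5p = p - 72, gives p* = 240 and q* = 168.
Because the floor (250) lies above the market-clearing price, it is binding.
At p = 250: qd = 1368 - 5·250 = 118 and qs = 250 - 72 = 178.
Quantity traded falls to 118. At q = 118 the demand price is (1368 - 118)/5 = 250 and the supply price is 72 + 118 = 190.
Deadweight loss = ½ · (250 - 190) · (168 - 118) = ½ · 60 · 50 = 1500.

1500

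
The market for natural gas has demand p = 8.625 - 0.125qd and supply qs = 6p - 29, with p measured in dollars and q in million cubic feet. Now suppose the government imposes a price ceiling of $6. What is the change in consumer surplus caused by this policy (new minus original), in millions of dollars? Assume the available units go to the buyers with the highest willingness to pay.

4.75

Rearranging demand gives qd = 69 - 8p. Without the control the market clears where 69 - 8p = 6p - 29, i.e. p* = 7 and q* = 13.
The ceiling of 6 is below the equilibrium price 7, so it binds.
At p = 6: qd = 69 - 8·6 = 21 and qs = 6·6 - 29 = 7.
Consumer surplus without the control is ½ · (8.625 - 7) · 13 = 10.5625.
With the ceiling, 7 units are sold at 6 (assume they go to the highest-value buyers). The demand price at q = 7 is 7.75, so CS = ½ · [(8.625 - 6) + (7.75 - 6)] · 7 = 15.3125.
Change in consumer surplus = 15.3125 - 10.5625 = 4.75.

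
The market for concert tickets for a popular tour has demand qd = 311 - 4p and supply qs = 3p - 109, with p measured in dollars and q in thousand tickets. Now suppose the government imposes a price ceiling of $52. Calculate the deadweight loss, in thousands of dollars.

168

Without the control the market clears where 311 - 4p = 3p - 109, i.e. p* = 60 and q* = 71.
The ceiling of 52 is below the equilibrium price 60, so it binds.
At p = 52: qd = 311 - 4·52 = 103 and qs = 3·52 - 109 = 47.
Quantity traded falls to 47. At q = 47 the demand price is (311 - 47)/4 = 66 and the supply price is (109 + 47)/3 = 52.
Deadweight loss = ½ · (66 - 52) · (71 - 47) = ½ · 14 · 24 = 168.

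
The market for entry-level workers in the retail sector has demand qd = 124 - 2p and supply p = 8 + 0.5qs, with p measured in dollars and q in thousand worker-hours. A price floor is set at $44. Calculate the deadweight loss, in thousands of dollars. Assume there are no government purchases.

Rearranging supply gives qs = 2p - 16. Equilibrium: 124 - 2p = 2p - 16, so 140 = 4p and p* = 35, q* = 54.
The floor of 44 is above the equilibrium price 35, so it binds.
At p = 44: qd = 124 - 2·44 = 36 and qs = 2·44 - 16 = 72.
Quantity traded falls to 36. At q = 36 the demand price is (124 - 36)/2 = 44 and the supply price is (16 + 36)/2 = 26.
Deadweight loss = ½ · (44 - 26) · (54 - 36) = ½ · 18 · 18 = 162.

162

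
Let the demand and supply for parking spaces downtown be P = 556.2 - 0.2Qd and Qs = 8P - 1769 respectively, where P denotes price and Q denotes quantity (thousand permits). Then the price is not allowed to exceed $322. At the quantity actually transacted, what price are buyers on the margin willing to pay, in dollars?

Rearranging demand gives Qd = 2781 - 5P. In a free market, 2781 - 5P = 8P - 1769 gives the equilibrium P* = 350, Q* = 1031.
Since 322 < 350, the ceiling is binding.
At P = 322: Qd = 2781 - 5·322 = 1171 and Qs = 8·322 - 1769 = 807.
Only 807 units reach the market. On the demand curve, the marginal buyer's willingness to pay at Q = 807 is (2781 - 807)/5 = 394.8.

394.8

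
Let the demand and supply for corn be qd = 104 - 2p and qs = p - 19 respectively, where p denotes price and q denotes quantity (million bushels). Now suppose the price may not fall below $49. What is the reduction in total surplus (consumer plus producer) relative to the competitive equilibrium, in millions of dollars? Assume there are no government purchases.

192

Without the control the market clears where 104 - 2p = p - 19, i.e. p* = 41 and q* = 22.
Because the floor (49) lies above the market-clearing price, it is binding.
At p = 49: qd = 104 - 2·49 = 6 and qs = 49 - 19 = 30.
Quantity traded falls to 6. At q = 6 the demand price is (104 - 6)/2 = 49 and the supply price is 19 + 6 = 25.
Deadweight loss = ½ · (49 - 25) · (22 - 6) = ½ · 24 · 16 = 192.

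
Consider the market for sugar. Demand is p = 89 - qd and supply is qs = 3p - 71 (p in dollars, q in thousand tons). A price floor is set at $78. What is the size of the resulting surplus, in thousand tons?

Rearranging demand gives qd = 89 - p. Without the control the market clears where 89 - p = 3p - 71, i.e. p* = 40 and q* = 49.
Since 78 > 40, the floor is binding.
At p = 78: qd = 89 - 78 = 11 and qs = 3·78 - 71 = 163.
Surplus = qs - qd = 163 - 11 = 152.

152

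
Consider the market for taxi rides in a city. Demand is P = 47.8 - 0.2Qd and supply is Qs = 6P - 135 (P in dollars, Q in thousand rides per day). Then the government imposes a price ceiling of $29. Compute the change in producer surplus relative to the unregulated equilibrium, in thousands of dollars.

-270

Rearranging demand gives Qd = 239 - 5P. In a free market, 239 - 5P = 6P - 135 gives the equilibrium P* = 34, Q* = 69.
Because the ceiling (29) lies below the market-clearing price, it is binding.
At P = 29: Qd = 239 - 5·29 = 94 and Qs = 6·29 - 135 = 39.
Producer surplus without the control is ½ · (34 - 22.5) · 69 = 396.75.
With the ceiling, producers sell 39 units at 29, so PS = ½ · (29 - 22.5) · 39 = 126.75.
Change in producer surplus = 126.75 - 396.75 = -270.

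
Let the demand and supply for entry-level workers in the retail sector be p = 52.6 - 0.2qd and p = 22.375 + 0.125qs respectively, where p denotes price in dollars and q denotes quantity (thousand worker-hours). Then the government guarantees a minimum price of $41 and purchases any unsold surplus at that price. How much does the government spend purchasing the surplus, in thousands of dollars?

Rearranging demand gives qd = 263 - 5p; rearranging supply gives qs = 8p - 179. Without the control the market clears where 263 - 5p = 8p - 179, i.e. p* = 34 and q* = 93.
The floor of 41 is above the equilibrium price 34, so it binds.
At p = 41: qd = 263 - 5·41 = 58 and qs = 8·41 - 179 = 149.
Surplus = qs - qd = 91.
Government expenditure = surplus × support price = 91 × 41 = 3731.

3731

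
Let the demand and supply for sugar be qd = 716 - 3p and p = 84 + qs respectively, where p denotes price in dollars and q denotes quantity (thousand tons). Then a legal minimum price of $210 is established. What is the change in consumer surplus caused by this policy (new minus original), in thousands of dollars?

-1010

Rearranging supply gives qs = p - 84. Setting quantity demanded equal to quantity supplied, 716 - 3p = p - 84, gives p* = 200 and q* = 116.
Since 210 > 200, the floor is binding.
At p = 210: qd = 716 - 3·210 = 86 and qs = 210 - 84 = 126.
Consumer surplus without the control is ½ · (716/3 - 200) · 116 = 6728/3.
With the floor, consumers buy 86 units at 210, so CS = ½ · (716/3 - 210) · 86 = 3698/3.
Change in consumer surplus = 3698/3 - 6728/3 = -1010.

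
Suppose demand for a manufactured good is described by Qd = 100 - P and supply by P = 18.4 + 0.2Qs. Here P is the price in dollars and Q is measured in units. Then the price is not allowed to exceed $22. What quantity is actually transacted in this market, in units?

18

Rearranging supply gives Qs = 5P - 92. Equilibrium: 100 - P = 5P - 92, so 192 = 6P and P* = 32, Q* = 68.
The ceiling of 22 is below the equilibrium price 32, so it binds.
At P = 22: Qd = 100 - 22 = 78 and Qs = 5·22 - 92 = 18.
The quantity actually transacted is the short side, supply: 18.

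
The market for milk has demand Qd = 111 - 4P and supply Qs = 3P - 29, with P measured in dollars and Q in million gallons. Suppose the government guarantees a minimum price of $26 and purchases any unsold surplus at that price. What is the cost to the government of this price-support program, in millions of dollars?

1092

In a free market, 111 - 4P = 3P - 29 gives the equilibrium P* = 20, Q* = 31.
The floor of 26 is above the equilibrium price 20, so it binds.
At P = 26: Qd = 111 - 4·26 = 7 and Qs = 3·26 - 29 = 49.
Surplus = Qs - Qd = 42.
Government expenditure = surplus × support price = 42 × 26 = 1092.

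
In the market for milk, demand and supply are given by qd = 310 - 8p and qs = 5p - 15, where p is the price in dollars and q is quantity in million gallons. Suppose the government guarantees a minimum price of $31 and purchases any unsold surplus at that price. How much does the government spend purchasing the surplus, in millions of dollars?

2418

Setting quantity demanded equal to quantity supplied, 310 - 8p = 5p - 15, gives p* = 25 and q* = 110.
Because the floor (31) lies above the market-clearing price, it is binding.
At p = 31: qd = 310 - 8·31 = 62 and qs = 5·31 - 15 = 140.
Surplus = qs - qd = 78.
Government expenditure = surplus × support price = 78 × 31 = 2418.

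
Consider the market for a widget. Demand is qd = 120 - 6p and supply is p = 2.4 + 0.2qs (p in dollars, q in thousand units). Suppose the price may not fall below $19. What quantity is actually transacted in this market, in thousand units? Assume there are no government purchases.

6

Rearranging supply gives qs = 5p - 12. Without the control the market clears where 120 - 6p = 5p - 12, i.e. p* = 12 and q* = 48.
Because the floor (19) lies above the market-clearing price, it is binding.
At p = 19: qd = 120 - 6·19 = 6 and qs = 5·19 - 12 = 83.
The quantity actually transacted is the short side, demand: 6.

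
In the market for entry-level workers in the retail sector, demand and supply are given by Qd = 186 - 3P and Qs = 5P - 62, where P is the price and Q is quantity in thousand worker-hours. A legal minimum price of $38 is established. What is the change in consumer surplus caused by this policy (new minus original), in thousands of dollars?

-577.5

Setting quantity demanded equal to quantity supplied, 186 - 3P = 5P - 62, gives P* = 31 and Q* = 93.
The floor of 38 is above the equilibrium price 31, so it binds.
At P = 38: Qd = 186 - 3·38 = 72 and Qs = 5·38 - 62 = 128.
Consumer surplus without the control is ½ · (62 - 31) · 93 = 1441.5.
With the floor, consumers buy 72 units at 38, so CS = ½ · (62 - 38) · 72 = 864.
Change in consumer surplus = 864 - 1441.5 = -577.5.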